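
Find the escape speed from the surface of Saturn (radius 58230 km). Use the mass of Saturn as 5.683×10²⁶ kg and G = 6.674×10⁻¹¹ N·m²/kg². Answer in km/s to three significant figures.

μ = GM = 6.674×10⁻¹¹ × 5.683×10²⁶ = 3.793×10¹⁶ m³/s².
r = R = 5.823×10⁷ m.
Escape speed v_esc = √(2μ/r) = √(2 × 3.793×10¹⁶ / 5.823×10⁷) = √(1.303×10⁹) = 36090 m/s.
= 36.09 km/s.

v_esc ≈ 36.1 km/s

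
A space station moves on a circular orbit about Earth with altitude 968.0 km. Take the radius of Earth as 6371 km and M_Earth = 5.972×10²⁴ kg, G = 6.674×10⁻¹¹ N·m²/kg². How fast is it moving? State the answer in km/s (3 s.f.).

μ = GM = 6.674×10⁻¹¹ × 5.972×10²⁴ = 3.986×10¹⁴ m³/s².
r = 6371 + 968.0 = 7339.0 km = 7.3390×10⁶ m.
For a circular orbit v = √(μ/r) = √(3.986×10¹⁴ / 7.339×10⁶) = √(5.431×10⁷) = 7369 m/s.
That is 7.369 km/s.

v ≈ 7.37 km/s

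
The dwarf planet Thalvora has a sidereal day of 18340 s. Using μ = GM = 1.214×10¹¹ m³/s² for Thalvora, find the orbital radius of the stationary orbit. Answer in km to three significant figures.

A synchronous orbit has period T, so by Kepler's third law a = (μT²/4π²)^(1/3).
μT²/4π² = 1.214×10¹¹ × (1.834×10⁴)² / 39.48 = 1.034×10¹⁸ m³.
a = 1.011×10⁶ m = 1011.3 km.

r_sync ≈ 1010 km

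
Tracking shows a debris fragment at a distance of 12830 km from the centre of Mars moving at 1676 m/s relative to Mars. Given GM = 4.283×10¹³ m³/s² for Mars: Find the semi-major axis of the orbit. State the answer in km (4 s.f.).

r = 1.283×10⁷ m.
Specific orbital energy ε = v²/2 − μ/r = (1676)²/2 − 4.283×10¹³/1.283×10⁷ = -1.934×10⁶ J/kg.
Since ε = −μ/(2a), a = −μ/(2ε) = 1.107×10⁷ m = 11074 km.

a ≈ 11070 km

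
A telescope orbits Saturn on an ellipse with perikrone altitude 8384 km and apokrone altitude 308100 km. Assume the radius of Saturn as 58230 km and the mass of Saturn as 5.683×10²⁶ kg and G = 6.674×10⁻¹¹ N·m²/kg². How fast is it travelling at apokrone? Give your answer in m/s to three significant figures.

v ≈ 5640 m/s

μ = GM = 6.674×10⁻¹¹ × 5.683×10²⁶ = 3.793×10¹⁶ m³/s².
r_p = 58230 + 8384 = 66614 km = 6.6614×10⁷ m.
r_a = 58230 + 308100 = 366330 km = 3.6633×10⁸ m.
Semi-major axis a = (r_p + r_a)/2 = 2.1647×10⁵ km = 2.165×10⁸ m.
Vis-viva: v² = μ(2/r − 1/a) = 3.793×10¹⁶ × (5.460×10⁻⁹ − 4.620×10⁻⁹) = 3.186×10⁷ m²/s².
v = 5645 m/s.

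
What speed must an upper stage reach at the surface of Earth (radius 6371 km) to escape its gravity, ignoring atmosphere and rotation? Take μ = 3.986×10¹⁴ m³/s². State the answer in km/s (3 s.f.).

v_esc ≈ 11.2 km/s

r = R = 6.371×10⁶ m.
Escape speed v_esc = √(2μ/r) = √(2 × 3.986×10¹⁴ / 6.371×10⁶) = √(1.251×10⁸) = 11190 m/s.
= 11.19 km/s.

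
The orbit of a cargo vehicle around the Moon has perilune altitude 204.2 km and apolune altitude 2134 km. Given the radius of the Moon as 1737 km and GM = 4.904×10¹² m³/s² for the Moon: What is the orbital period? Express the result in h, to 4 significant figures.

T ≈ 3.905 h

r_p = 1737 + 204.2 = 1941.2 km = 1.9412×10⁶ m.
r_a = 1737 + 2134 = 3871.0 km = 3.8710×10⁶ m.
Semi-major axis a = (r_p + r_a)/2 = (1941.2 + 3871.0)/2 = 2906.1 km = 2.906×10⁶ m.
By Kepler's third law T = 2π√(a³/μ) = 2π × 2.237×10³ = 1.406×10⁴ s.
= 3.905 h.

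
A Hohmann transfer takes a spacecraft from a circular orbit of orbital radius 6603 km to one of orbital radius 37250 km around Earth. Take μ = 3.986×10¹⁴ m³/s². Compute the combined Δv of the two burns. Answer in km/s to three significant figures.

Δv_total ≈ 3.83 km/s

r₁ = 6603 km = 6.603×10⁶ m.
r₂ = 37250 km = 3.725×10⁷ m.
Transfer ellipse a_t = (r₁ + r₂)/2 = 2.193×10⁷ m.
At r₁: circular v_c1 = √(μ/r₁) = 7770 m/s; transfer-perigee v_p = √[μ(2/r₁ − 1/a_t)] = 10130 m/s.
Δv₁ = v_p − v_c1 = 2357 m/s.
At r₂: circular v_c2 = √(μ/r₂) = 3271 m/s; transfer-apogee v_a = √[μ(2/r₂ − 1/a_t)] = 1795 m/s.
Δv₂ = v_c2 − v_a = 1476 m/s.
Total Δv = Δv₁ + Δv₂ = 3833 m/s = 3.833 km/s.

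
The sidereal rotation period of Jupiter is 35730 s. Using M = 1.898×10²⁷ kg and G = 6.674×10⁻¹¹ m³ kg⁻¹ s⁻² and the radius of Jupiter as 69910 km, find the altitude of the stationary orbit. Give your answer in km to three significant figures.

μ = GM = 6.674×10⁻¹¹ × 1.898×10²⁷ = 1.267×10¹⁷ m³/s².
A synchronous orbit has period T, so by Kepler's third law a = (μT²/4π²)^(1/3).
μT²/4π² = 1.267×10¹⁷ × (3.573×10⁴)² / 39.48 = 4.096×10²⁴ m³.
a = 1.600×10⁸ m = 1.6000×10⁵ km.
Altitude h = a − R = 1.6000×10⁵ − 69910 = 90094 km.

h_sync ≈ 90100 km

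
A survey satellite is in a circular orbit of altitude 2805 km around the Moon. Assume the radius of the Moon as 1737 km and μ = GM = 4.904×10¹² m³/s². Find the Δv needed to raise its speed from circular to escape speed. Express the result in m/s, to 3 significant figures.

r = 1737 + 2805 = 4542.0 km = 4.5420×10⁶ m.
Circular speed v_c = √(μ/r) = 1039 m/s.
Escape speed v_esc = √(2μ/r) = √2 × v_c = 1469 m/s.
Δv = v_esc − v_c = 430.4 m/s.

Δv ≈ 430 m/s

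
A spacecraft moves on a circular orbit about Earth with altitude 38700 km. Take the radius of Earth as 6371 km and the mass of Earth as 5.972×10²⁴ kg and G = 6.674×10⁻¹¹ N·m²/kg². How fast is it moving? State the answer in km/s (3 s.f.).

μ = GM = 6.674×10⁻¹¹ × 5.972×10²⁴ = 3.986×10¹⁴ m³/s².
r = 6371 + 38700 = 45071 km = 4.5071×10⁷ m.
For a circular orbit v = √(μ/r) = √(3.986×10¹⁴ / 4.507×10⁷) = √(8.843×10⁶) = 2974 m/s.
That is 2.974 km/s.

v ≈ 2.97 km/s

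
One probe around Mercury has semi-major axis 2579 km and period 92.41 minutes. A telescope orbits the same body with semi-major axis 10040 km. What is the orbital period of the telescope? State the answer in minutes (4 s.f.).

T₂ ≈ 709.8 minutes

Kepler's third law: T² ∝ a³, so T₂ = T₁ (a₂/a₁)^(3/2).
a₂/a₁ = 3.893, (a₂/a₁)^(3/2) = 7.681.
T₂ = 92.41 × 7.681 = 709.8 minutes.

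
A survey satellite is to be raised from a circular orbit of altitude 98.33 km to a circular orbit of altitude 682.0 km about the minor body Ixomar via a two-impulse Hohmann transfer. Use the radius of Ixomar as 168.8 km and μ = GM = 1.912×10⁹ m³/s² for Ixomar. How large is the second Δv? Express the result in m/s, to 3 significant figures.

Δv ≈ 14.6 m/s

r₁ = 168.8 + 98.33 = 267.13 km = 2.6713×10⁵ m.
r₂ = 168.8 + 682.0 = 850.80 km = 8.5080×10⁵ m.
Transfer ellipse a_t = (r₁ + r₂)/2 = 5.590×10⁵ m.
At r₁: circular v_c1 = √(μ/r₁) = 84.60 m/s; transfer-periapsis v_p = √[μ(2/r₁ − 1/a_t)] = 104.4 m/s.
At r₂: circular v_c2 = √(μ/r₂) = 47.41 m/s; transfer-apoapsis v_a = √[μ(2/r₂ − 1/a_t)] = 32.77 m/s.
Δv₂ = v_c2 − v_a = 14.63 m/s.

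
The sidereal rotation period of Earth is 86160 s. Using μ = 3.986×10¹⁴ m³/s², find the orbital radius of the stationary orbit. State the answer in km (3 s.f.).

r_sync ≈ 42200 km

A synchronous orbit has period T, so by Kepler's third law a = (μT²/4π²)^(1/3).
μT²/4π² = 3.986×10¹⁴ × (8.616×10⁴)² / 39.48 = 7.495×10²² m³.
a = 4.216×10⁷ m = 42163 km.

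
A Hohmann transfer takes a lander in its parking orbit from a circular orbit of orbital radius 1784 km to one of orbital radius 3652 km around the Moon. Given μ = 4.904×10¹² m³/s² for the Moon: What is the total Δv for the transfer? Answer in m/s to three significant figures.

r₁ = 1784 km = 1.784×10⁶ m.
r₂ = 3652 km = 3.652×10⁶ m.
Transfer ellipse a_t = (r₁ + r₂)/2 = 2.718×10⁶ m.
At r₁: circular v_c1 = √(μ/r₁) = 1658 m/s; transfer-perilune v_p = √[μ(2/r₁ − 1/a_t)] = 1922 m/s.
Δv₁ = v_p − v_c1 = 263.9 m/s.
At r₂: circular v_c2 = √(μ/r₂) = 1159 m/s; transfer-apolune v_a = √[μ(2/r₂ − 1/a_t)] = 938.8 m/s.
Δv₂ = v_c2 − v_a = 220.0 m/s.
Total Δv = Δv₁ + Δv₂ = 483.9 m/s.

Δv_total ≈ 484 m/s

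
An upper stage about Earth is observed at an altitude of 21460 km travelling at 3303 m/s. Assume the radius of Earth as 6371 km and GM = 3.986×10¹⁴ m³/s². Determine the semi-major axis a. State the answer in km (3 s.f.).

r = 6371 + 21460 = 27831 km = 2.783×10⁷ m.
Specific orbital energy ε = v²/2 − μ/r = (3303)²/2 − 3.986×10¹⁴/2.783×10⁷ = -8.867×10⁶ J/kg.
Since ε = −μ/(2a), a = −μ/(2ε) = 2.248×10⁷ m = 22476 km.

a ≈ 22500 km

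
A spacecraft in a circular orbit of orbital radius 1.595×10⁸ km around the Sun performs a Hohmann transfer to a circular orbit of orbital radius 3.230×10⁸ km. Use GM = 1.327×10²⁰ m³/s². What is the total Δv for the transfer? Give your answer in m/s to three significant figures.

r₁ = 1.595×10⁸ km = 1.595×10¹¹ m.
r₂ = 3.230×10⁸ km = 3.230×10¹¹ m.
Transfer ellipse a_t = (r₁ + r₂)/2 = 2.412×10¹¹ m.
At r₁: circular v_c1 = √(μ/r₁) = 28840 m/s; transfer-perihelion v_p = √[μ(2/r₁ − 1/a_t)] = 33380 m/s.
Δv₁ = v_p − v_c1 = 4531 m/s.
At r₂: circular v_c2 = √(μ/r₂) = 20270 m/s; transfer-aphelion v_a = √[μ(2/r₂ − 1/a_t)] = 16480 m/s.
Δv₂ = v_c2 − v_a = 3788 m/s.
Total Δv = Δv₁ + Δv₂ = 8319 m/s.

Δv_total ≈ 8320 m/s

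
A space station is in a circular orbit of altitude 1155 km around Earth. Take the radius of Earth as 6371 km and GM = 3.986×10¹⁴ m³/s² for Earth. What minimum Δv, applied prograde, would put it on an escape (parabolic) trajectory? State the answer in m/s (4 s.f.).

r = 6371 + 1155 = 7526.0 km = 7.5260×10⁶ m.
Circular speed v_c = √(μ/r) = 7278 m/s.
Escape speed v_esc = √(2μ/r) = √2 × v_c = 10290 m/s.
Δv = v_esc − v_c = 3014 m/s.

Δv ≈ 3014 m/s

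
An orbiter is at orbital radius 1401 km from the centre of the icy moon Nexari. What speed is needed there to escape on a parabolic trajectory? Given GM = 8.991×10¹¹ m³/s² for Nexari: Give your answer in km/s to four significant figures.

r = 1401 km = 1.401×10⁶ m.
Escape speed v_esc = √(2μ/r) = √(2 × 8.991×10¹¹ / 1.401×10⁶) = √(1.284×10⁶) = 1133 m/s.
= 1.133 km/s.

v_esc ≈ 1.133 km/s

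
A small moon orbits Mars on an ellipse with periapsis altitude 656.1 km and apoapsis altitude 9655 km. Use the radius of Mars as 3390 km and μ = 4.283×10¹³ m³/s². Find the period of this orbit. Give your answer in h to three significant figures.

T ≈ 6.66 h

r_p = 3390 + 656.1 = 4046.1 km = 4.0461×10⁶ m.
r_a = 3390 + 9655 = 13045 km = 1.3045×10⁷ m.
Semi-major axis a = (r_p + r_a)/2 = (4046.1 + 13045)/2 = 8545.5 km = 8.546×10⁶ m.
By Kepler's third law T = 2π√(a³/μ) = 2π × 3.817×10³ = 2.398×10⁴ s.
= 6.662 h.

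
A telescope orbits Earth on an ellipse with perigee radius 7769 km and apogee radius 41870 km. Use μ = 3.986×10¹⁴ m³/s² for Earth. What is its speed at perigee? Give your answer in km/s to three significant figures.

Semi-major axis a = (r_p + r_a)/2 = 24820 km = 2.482×10⁷ m.
Vis-viva: v² = μ(2/r − 1/a) = 3.986×10¹⁴ × (2.574×10⁻⁷ − 4.029×10⁻⁸) = 8.655×10⁷ m²/s².
v = 9303 m/s = 9.303 km/s.

v ≈ 9.30 km/s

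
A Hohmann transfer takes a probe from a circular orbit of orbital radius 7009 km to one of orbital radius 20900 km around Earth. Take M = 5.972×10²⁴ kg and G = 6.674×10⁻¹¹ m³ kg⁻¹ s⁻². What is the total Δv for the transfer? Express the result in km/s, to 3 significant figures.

Δv_total ≈ 2.96 km/s

μ = GM = 6.674×10⁻¹¹ × 5.972×10²⁴ = 3.986×10¹⁴ m³/s².
r₁ = 7009 km = 7.009×10⁶ m.
r₂ = 20900 km = 2.090×10⁷ m.
Transfer ellipse a_t = (r₁ + r₂)/2 = 1.395×10⁷ m.
At r₁: circular v_c1 = √(μ/r₁) = 7541 m/s; transfer-perigee v_p = √[μ(2/r₁ − 1/a_t)] = 9229 m/s.
Δv₁ = v_p − v_c1 = 1688 m/s.
At r₂: circular v_c2 = √(μ/r₂) = 4367 m/s; transfer-apogee v_a = √[μ(2/r₂ − 1/a_t)] = 3095 m/s.
Δv₂ = v_c2 − v_a = 1272 m/s.
Total Δv = Δv₁ + Δv₂ = 2960 m/s = 2.960 km/s.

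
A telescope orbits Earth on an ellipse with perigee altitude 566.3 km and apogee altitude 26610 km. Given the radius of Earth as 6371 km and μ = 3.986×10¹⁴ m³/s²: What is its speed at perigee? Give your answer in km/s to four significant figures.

r_p = 6371 + 566.3 = 6937.3 km = 6.9373×10⁶ m.
r_a = 6371 + 26610 = 32981 km = 3.2981×10⁷ m.
Semi-major axis a = (r_p + r_a)/2 = 19959 km = 1.996×10⁷ m.
Vis-viva: v² = μ(2/r − 1/a) = 3.986×10¹⁴ × (2.883×10⁻⁷ − 5.010×10⁻⁸) = 9.494×10⁷ m²/s².
v = 9744 m/s = 9.744 km/s.

v ≈ 9.744 km/s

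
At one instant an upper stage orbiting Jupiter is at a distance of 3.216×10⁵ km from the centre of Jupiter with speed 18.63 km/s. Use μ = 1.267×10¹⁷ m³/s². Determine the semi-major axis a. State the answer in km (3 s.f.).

r = 3.216×10⁸ m.
Vis-viva rearranged: 1/a = 2/r − v²/μ = 6.219×10⁻⁹ − 2.739×10⁻⁹ = 3.480×10⁻⁹ m⁻¹.
a = 2.874×10⁸ m = 2.8739×10⁵ km.

a ≈ 2.87×10⁵ km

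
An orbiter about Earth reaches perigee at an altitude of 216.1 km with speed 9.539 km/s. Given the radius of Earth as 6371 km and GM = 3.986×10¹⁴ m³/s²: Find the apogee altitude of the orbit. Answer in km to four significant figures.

r_p = 6371 + 216.1 = 6587.1 km = 6.587×10⁶ m.
Specific energy ε = v²/2 − μ/r = -1.502×10⁷ J/kg, so a = −μ/(2ε) = 1.327×10⁷ m.
The apsides satisfy r_p + r_a = 2a, so the apogee radius is 2a − r_p = 1.996×10⁷ m = 19958 km.
Apogee altitude = 19958 − 6371 = 13587 km.

apogee altitude ≈ 13590 km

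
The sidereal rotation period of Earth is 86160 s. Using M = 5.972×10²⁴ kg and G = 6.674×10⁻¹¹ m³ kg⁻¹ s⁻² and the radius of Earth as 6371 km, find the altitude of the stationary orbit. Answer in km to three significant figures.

h_sync ≈ 35800 km

μ = GM = 6.674×10⁻¹¹ × 5.972×10²⁴ = 3.986×10¹⁴ m³/s².
A synchronous orbit has period T, so by Kepler's third law a = (μT²/4π²)^(1/3).
μT²/4π² = 3.986×10¹⁴ × (8.616×10⁴)² / 39.48 = 7.495×10²² m³.
a = 4.216×10⁷ m = 42162 km.
Altitude h = a − R = 42162 − 6371 = 35791 km.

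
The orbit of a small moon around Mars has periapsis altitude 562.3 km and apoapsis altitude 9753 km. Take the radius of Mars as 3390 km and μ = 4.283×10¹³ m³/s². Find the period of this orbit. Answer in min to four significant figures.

T ≈ 399.9 min

r_p = 3390 + 562.3 = 3952.3 km = 3.9523×10⁶ m.
r_a = 3390 + 9753 = 13143 km = 1.3143×10⁷ m.
Semi-major axis a = (r_p + r_a)/2 = (3952.3 + 13143)/2 = 8547.6 km = 8.548×10⁶ m.
By Kepler's third law T = 2π√(a³/μ) = 2π × 3.819×10³ = 2.399×10⁴ s.
= 399.9 min.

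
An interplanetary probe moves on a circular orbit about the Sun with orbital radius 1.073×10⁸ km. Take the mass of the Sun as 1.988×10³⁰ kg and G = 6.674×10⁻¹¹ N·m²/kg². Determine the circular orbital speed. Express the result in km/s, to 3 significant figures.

v ≈ 35.2 km/s

μ = GM = 6.674×10⁻¹¹ × 1.988×10³⁰ = 1.327×10²⁰ m³/s².
r = 1.073×10⁸ km = 1.073×10¹¹ m.
For a circular orbit v = √(μ/r) = √(1.327×10²⁰ / 1.073×10¹¹) = √(1.237×10⁹) = 35160 m/s.
That is 35.16 km/s.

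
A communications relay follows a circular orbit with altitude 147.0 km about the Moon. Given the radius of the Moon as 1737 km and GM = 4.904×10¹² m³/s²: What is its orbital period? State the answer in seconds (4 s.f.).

r = 1737 + 147.0 = 1884.0 km = 1.8840×10⁶ m.
Kepler's third law: T = 2π√(r³/μ) = 2π√((1.884×10⁶)³ / 4.904×10¹²).
r³/μ = 1.364×10⁶ s², so T = 2π × 1.168×10³ = 7.337×10³ s.

T ≈ 7337 seconds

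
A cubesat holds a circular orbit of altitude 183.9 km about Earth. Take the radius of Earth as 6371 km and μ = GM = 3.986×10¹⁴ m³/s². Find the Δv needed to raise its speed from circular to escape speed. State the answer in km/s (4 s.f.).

r = 6371 + 183.9 = 6554.9 km = 6.5549×10⁶ m.
Circular speed v_c = √(μ/r) = 7798 m/s.
Escape speed v_esc = √(2μ/r) = √2 × v_c = 11030 m/s.
Δv = v_esc − v_c = 3230 m/s = 3.230 km/s.

Δv ≈ 3.230 km/s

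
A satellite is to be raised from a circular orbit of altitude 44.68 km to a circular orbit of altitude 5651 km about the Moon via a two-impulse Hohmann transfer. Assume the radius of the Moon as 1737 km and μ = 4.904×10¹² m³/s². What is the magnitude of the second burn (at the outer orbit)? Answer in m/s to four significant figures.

Δv ≈ 306.8 m/s

r₁ = 1737 + 44.68 = 1781.7 km = 1.7817×10⁶ m.
r₂ = 1737 + 5651 = 7388.0 km = 7.3880×10⁶ m.
Transfer ellipse a_t = (r₁ + r₂)/2 = 4.585×10⁶ m.
At r₁: circular v_c1 = √(μ/r₁) = 1659 m/s; transfer-perilune v_p = √[μ(2/r₁ − 1/a_t)] = 2106 m/s.
At r₂: circular v_c2 = √(μ/r₂) = 814.7 m/s; transfer-apolune v_a = √[μ(2/r₂ − 1/a_t)] = 507.9 m/s.
Δv₂ = v_c2 − v_a = 306.8 m/s.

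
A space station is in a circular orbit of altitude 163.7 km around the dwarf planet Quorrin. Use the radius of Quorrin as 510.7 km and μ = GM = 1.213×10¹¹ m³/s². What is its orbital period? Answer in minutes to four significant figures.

r = 510.7 + 163.7 = 674.40 km = 6.7440×10⁵ m.
Kepler's third law: T = 2π√(r³/μ) = 2π√((6.744×10⁵)³ / 1.213×10¹¹).
r³/μ = 2.529×10⁶ s², so T = 2π × 1.590×10³ = 9.991×10³ s.
Converting: 9.991×10³ s ÷ 60.00 = 166.5 minutes.

T ≈ 166.5 minutes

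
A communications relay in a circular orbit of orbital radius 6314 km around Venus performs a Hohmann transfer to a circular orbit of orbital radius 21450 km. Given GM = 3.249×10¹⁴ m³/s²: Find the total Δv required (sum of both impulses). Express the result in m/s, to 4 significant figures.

Δv_total ≈ 3011 m/s

r₁ = 6314 km = 6.314×10⁶ m.
r₂ = 21450 km = 2.145×10⁷ m.
Transfer ellipse a_t = (r₁ + r₂)/2 = 1.388×10⁷ m.
At r₁: circular v_c1 = √(μ/r₁) = 7173 m/s; transfer-periapsis v_p = √[μ(2/r₁ − 1/a_t)] = 8917 m/s.
Δv₁ = v_p − v_c1 = 1743 m/s.
At r₂: circular v_c2 = √(μ/r₂) = 3892 m/s; transfer-apoapsis v_a = √[μ(2/r₂ − 1/a_t)] = 2625 m/s.
Δv₂ = v_c2 − v_a = 1267 m/s.
Total Δv = Δv₁ + Δv₂ = 3011 m/s.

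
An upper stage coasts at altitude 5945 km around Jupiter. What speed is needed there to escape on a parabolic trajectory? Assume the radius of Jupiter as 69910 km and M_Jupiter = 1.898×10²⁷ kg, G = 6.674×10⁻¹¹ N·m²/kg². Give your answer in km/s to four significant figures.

μ = GM = 6.674×10⁻¹¹ × 1.898×10²⁷ = 1.267×10¹⁷ m³/s².
r = 69910 + 5945 = 75855 km = 7.5855×10⁷ m.
Escape speed v_esc = √(2μ/r) = √(2 × 1.267×10¹⁷ / 7.586×10⁷) = √(3.340×10⁹) = 57790 m/s.
= 57.79 km/s.

v_esc ≈ 57.79 km/s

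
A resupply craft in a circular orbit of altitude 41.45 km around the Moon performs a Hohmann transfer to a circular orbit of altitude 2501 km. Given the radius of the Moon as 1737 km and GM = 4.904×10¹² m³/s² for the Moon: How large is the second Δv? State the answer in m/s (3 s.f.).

r₁ = 1737 + 41.45 = 1778.5 km = 1.7784×10⁶ m.
r₂ = 1737 + 2501 = 4238.0 km = 4.2380×10⁶ m.
Transfer ellipse a_t = (r₁ + r₂)/2 = 3.008×10⁶ m.
At r₁: circular v_c1 = √(μ/r₁) = 1661 m/s; transfer-perilune v_p = √[μ(2/r₁ − 1/a_t)] = 1971 m/s.
At r₂: circular v_c2 = √(μ/r₂) = 1076 m/s; transfer-apolune v_a = √[μ(2/r₂ − 1/a_t)] = 827.1 m/s.
Δv₂ = v_c2 − v_a = 248.6 m/s.

Δv ≈ 249 m/s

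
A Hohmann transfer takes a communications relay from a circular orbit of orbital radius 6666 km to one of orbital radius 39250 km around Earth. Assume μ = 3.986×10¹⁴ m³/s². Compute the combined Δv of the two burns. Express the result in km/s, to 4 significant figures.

Δv_total ≈ 3.848 km/s

r₁ = 6666 km = 6.666×10⁶ m.
r₂ = 39250 km = 3.925×10⁷ m.
Transfer ellipse a_t = (r₁ + r₂)/2 = 2.296×10⁷ m.
At r₁: circular v_c1 = √(μ/r₁) = 7733 m/s; transfer-perigee v_p = √[μ(2/r₁ − 1/a_t)] = 10110 m/s.
Δv₁ = v_p − v_c1 = 2378 m/s.
At r₂: circular v_c2 = √(μ/r₂) = 3187 m/s; transfer-apogee v_a = √[μ(2/r₂ − 1/a_t)] = 1717 m/s.
Δv₂ = v_c2 − v_a = 1470 m/s.
Total Δv = Δv₁ + Δv₂ = 3848 m/s = 3.848 km/s.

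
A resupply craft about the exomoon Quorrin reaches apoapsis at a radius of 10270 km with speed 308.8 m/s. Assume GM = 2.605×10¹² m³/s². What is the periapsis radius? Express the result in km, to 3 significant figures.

r_a = 1.027×10⁷ m.
Specific energy ε = v²/2 − μ/r = -2.060×10⁵ J/kg, so a = −μ/(2ε) = 6.324×10⁶ m.
The apsides satisfy r_p + r_a = 2a, so the periapsis radius is 2a − r_a = 2.377×10⁶ m = 2377.3 km.

periapsis radius ≈ 2380 km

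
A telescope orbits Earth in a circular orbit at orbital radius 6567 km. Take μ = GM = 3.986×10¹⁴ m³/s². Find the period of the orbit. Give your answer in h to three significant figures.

T ≈ 1.47 h

r = 6567 km = 6.567×10⁶ m.
Kepler's third law: T = 2π√(r³/μ) = 2π√((6.567×10⁶)³ / 3.986×10¹⁴).
r³/μ = 7.105×10⁵ s², so T = 2π × 8.429×10² = 5.296×10³ s.
Converting: 5.296×10³ s ÷ 3600 = 1.471 h.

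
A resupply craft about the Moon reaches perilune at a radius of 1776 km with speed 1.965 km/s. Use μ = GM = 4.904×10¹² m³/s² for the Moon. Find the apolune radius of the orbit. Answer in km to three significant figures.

r_p = 1.776×10⁶ m.
Specific energy ε = v²/2 − μ/r = -8.306×10⁵ J/kg, so a = −μ/(2ε) = 2.952×10⁶ m.
The apsides satisfy r_p + r_a = 2a, so the apolune radius is 2a − r_p = 4.128×10⁶ m = 4127.8 km.

apolune radius ≈ 4130 km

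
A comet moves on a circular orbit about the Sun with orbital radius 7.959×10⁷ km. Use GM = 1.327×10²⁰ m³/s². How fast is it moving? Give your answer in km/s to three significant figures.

v ≈ 40.8 km/s

r = 7.959×10⁷ km = 7.959×10¹⁰ m.
For a circular orbit v = √(μ/r) = √(1.327×10²⁰ / 7.959×10¹⁰) = √(1.667×10⁹) = 40830 m/s.
That is 40.83 km/s.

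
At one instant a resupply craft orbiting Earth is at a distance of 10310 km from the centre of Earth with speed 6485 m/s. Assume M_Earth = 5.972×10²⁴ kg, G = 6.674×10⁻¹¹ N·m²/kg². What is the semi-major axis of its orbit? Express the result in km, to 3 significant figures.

μ = GM = 6.674×10⁻¹¹ × 5.972×10²⁴ = 3.986×10¹⁴ m³/s².
r = 1.031×10⁷ m.
Vis-viva rearranged: 1/a = 2/r − v²/μ = 1.940×10⁻⁷ − 1.055×10⁻⁷ = 8.847×10⁻⁸ m⁻¹.
a = 1.130×10⁷ m = 11303 km.

a ≈ 11300 km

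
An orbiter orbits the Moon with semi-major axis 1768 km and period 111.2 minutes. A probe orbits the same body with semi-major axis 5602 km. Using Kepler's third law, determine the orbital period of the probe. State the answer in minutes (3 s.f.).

T₂ ≈ 627 minutes

Kepler's third law: T² ∝ a³, so T₂ = T₁ (a₂/a₁)^(3/2).
a₂/a₁ = 3.169, (a₂/a₁)^(3/2) = 5.640.
T₂ = 111.2 × 5.640 = 627.2 minutes.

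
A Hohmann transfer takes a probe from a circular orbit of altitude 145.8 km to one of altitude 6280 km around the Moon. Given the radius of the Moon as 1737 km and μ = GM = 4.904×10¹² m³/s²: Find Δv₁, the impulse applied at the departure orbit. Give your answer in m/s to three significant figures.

r₁ = 1737 + 145.8 = 1882.8 km = 1.8828×10⁶ m.
r₂ = 1737 + 6280 = 8017.0 km = 8.0170×10⁶ m.
Transfer ellipse a_t = (r₁ + r₂)/2 = 4.950×10⁶ m.
At r₁: circular v_c1 = √(μ/r₁) = 1614 m/s; transfer-perilune v_p = √[μ(2/r₁ − 1/a_t)] = 2054 m/s.
Δv₁ = v_p − v_c1 = 440.0 m/s.

Δv ≈ 440 m/s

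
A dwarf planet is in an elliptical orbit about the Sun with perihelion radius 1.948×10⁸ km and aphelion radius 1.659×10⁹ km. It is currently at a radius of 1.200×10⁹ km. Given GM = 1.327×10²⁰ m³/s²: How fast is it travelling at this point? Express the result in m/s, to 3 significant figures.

Semi-major axis a = (r_p + r_a)/2 = 9.2690×10⁸ km = 9.269×10¹¹ m.
Vis-viva: v² = μ(2/r − 1/a) = 1.327×10²⁰ × (1.667×10⁻¹² − 1.079×10⁻¹²) = 7.800×10⁷ m²/s².
v = 8832 m/s.

v ≈ 8830 m/s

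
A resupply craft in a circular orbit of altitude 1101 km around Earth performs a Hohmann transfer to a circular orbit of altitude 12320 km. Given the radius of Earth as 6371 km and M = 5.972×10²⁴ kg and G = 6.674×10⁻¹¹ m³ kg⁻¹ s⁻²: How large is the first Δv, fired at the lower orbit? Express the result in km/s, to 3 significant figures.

μ = GM = 6.674×10⁻¹¹ × 5.972×10²⁴ = 3.986×10¹⁴ m³/s².
r₁ = 6371 + 1101 = 7472.0 km = 7.4720×10⁶ m.
r₂ = 6371 + 12320 = 18691 km = 1.8691×10⁷ m.
Transfer ellipse a_t = (r₁ + r₂)/2 = 1.308×10⁷ m.
At r₁: circular v_c1 = √(μ/r₁) = 7304 m/s; transfer-perigee v_p = √[μ(2/r₁ − 1/a_t)] = 8730 m/s.
Δv₁ = v_p − v_c1 = 1427 m/s.
= 1.427 km/s.

Δv ≈ 1.43 km/s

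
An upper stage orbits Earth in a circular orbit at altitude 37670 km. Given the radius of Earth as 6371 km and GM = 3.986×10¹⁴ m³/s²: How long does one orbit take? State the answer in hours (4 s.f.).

T ≈ 25.55 hours

r = 6371 + 37670 = 44041 km = 4.4041×10⁷ m.
Kepler's third law: T = 2π√(r³/μ) = 2π√((4.404×10⁷)³ / 3.986×10¹⁴).
r³/μ = 2.143×10⁸ s², so T = 2π × 1.464×10⁴ = 9.198×10⁴ s.
Converting: 9.198×10⁴ s ÷ 3600 = 25.55 hours.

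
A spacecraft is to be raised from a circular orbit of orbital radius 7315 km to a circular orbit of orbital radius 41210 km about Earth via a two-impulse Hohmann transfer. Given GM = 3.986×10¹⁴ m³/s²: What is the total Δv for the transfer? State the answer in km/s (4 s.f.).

r₁ = 7315 km = 7.315×10⁶ m.
r₂ = 41210 km = 4.121×10⁷ m.
Transfer ellipse a_t = (r₁ + r₂)/2 = 2.426×10⁷ m.
At r₁: circular v_c1 = √(μ/r₁) = 7382 m/s; transfer-perigee v_p = √[μ(2/r₁ − 1/a_t)] = 9620 m/s.
Δv₁ = v_p − v_c1 = 2239 m/s.
At r₂: circular v_c2 = √(μ/r₂) = 3110 m/s; transfer-apogee v_a = √[μ(2/r₂ − 1/a_t)] = 1708 m/s.
Δv₂ = v_c2 − v_a = 1402 m/s.
Total Δv = Δv₁ + Δv₂ = 3641 m/s = 3.641 km/s.

Δv_total ≈ 3.641 km/s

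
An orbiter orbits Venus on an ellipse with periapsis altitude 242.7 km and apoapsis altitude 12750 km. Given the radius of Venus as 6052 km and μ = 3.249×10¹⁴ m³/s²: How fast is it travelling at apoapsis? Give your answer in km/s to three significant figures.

r_p = 6052 + 242.7 = 6294.7 km = 6.2947×10⁶ m.
r_a = 6052 + 12750 = 18802 km = 1.8802×10⁷ m.
Semi-major axis a = (r_p + r_a)/2 = 12548 km = 1.255×10⁷ m.
Vis-viva: v² = μ(2/r − 1/a) = 3.249×10¹⁴ × (1.064×10⁻⁷ − 7.969×10⁻⁸) = 8.668×10⁶ m²/s².
v = 2944 m/s = 2.944 km/s.

v ≈ 2.94 km/s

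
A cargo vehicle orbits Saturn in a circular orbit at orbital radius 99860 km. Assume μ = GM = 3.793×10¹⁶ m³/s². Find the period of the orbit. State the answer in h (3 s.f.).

r = 99860 km = 9.986×10⁷ m.
Kepler's third law: T = 2π√(r³/μ) = 2π√((9.986×10⁷)³ / 3.793×10¹⁶).
r³/μ = 2.625×10⁷ s², so T = 2π × 5.124×10³ = 3.219×10⁴ s.
Converting: 3.219×10⁴ s ÷ 3600 = 8.943 h.

T ≈ 8.94 h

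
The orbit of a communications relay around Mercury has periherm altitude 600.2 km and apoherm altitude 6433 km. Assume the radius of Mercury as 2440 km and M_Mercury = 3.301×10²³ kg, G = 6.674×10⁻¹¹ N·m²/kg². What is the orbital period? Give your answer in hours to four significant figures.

T ≈ 5.406 hours

μ = GM = 6.674×10⁻¹¹ × 3.301×10²³ = 2.203×10¹³ m³/s².
r_p = 2440 + 600.2 = 3040.2 km = 3.0402×10⁶ m.
r_a = 2440 + 6433 = 8873.0 km = 8.8730×10⁶ m.
Semi-major axis a = (r_p + r_a)/2 = (3040.2 + 8873.0)/2 = 5956.6 km = 5.957×10⁶ m.
By Kepler's third law T = 2π√(a³/μ) = 2π × 3.097×10³ = 1.946×10⁴ s.
= 5.406 hours.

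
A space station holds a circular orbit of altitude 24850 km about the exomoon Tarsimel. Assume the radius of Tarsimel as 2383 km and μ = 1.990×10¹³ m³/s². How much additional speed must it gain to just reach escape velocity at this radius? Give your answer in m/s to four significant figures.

Δv ≈ 354.1 m/s

r = 2383 + 24850 = 27233 km = 2.7233×10⁷ m.
Circular speed v_c = √(μ/r) = 854.8 m/s.
Escape speed v_esc = √(2μ/r) = √2 × v_c = 1209 m/s.
Δv = v_esc − v_c = 354.1 m/s.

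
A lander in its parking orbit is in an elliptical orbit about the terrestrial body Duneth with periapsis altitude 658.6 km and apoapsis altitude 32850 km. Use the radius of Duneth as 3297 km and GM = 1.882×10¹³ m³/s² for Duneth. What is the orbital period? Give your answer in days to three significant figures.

T ≈ 1.51 days

r_p = 3297 + 658.6 = 3955.6 km = 3.9556×10⁶ m.
r_a = 3297 + 32850 = 36147 km = 3.6147×10⁷ m.
Semi-major axis a = (r_p + r_a)/2 = (3955.6 + 36147)/2 = 20051 km = 2.005×10⁷ m.
By Kepler's third law T = 2π√(a³/μ) = 2π × 2.070×10⁴ = 1.300×10⁵ s.
= 1.505 days.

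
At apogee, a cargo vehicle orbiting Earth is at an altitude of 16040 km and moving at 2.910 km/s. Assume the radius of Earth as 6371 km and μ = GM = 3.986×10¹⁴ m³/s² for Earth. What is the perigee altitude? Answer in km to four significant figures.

perigee altitude ≈ 630.9 km

r_a = 6371 + 16040 = 22411 km = 2.241×10⁷ m.
Specific energy ε = v²/2 − μ/r = -1.355×10⁷ J/kg, so a = −μ/(2ε) = 1.471×10⁷ m.
The apsides satisfy r_p + r_a = 2a, so the perigee radius is 2a − r_a = 7.002×10⁶ m = 7001.9 km.
Perigee altitude = 7001.9 − 6371 = 630.94 km.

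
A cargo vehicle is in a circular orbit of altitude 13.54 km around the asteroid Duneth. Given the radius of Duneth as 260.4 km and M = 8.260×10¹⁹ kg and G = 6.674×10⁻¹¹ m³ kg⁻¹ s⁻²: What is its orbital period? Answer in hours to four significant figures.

T ≈ 3.370 hours

μ = GM = 6.674×10⁻¹¹ × 8.260×10¹⁹ = 5.513×10⁹ m³/s².
r = 260.4 + 13.54 = 273.94 km = 2.7394×10⁵ m.
Kepler's third law: T = 2π√(r³/μ) = 2π√((2.739×10⁵)³ / 5.513×10⁹).
r³/μ = 3.729×10⁶ s², so T = 2π × 1.931×10³ = 1.213×10⁴ s.
Converting: 1.213×10⁴ s ÷ 3600 = 3.370 hours.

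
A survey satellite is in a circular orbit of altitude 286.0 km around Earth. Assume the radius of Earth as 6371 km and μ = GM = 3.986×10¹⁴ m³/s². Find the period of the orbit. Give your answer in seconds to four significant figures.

r = 6371 + 286.0 = 6657.0 km = 6.6570×10⁶ m.
Kepler's third law: T = 2π√(r³/μ) = 2π√((6.657×10⁶)³ / 3.986×10¹⁴).
r³/μ = 7.401×10⁵ s², so T = 2π × 8.603×10² = 5.405×10³ s.

T ≈ 5405 seconds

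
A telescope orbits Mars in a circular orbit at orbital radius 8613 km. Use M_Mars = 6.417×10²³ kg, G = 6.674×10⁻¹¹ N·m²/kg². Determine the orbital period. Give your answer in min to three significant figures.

μ = GM = 6.674×10⁻¹¹ × 6.417×10²³ = 4.283×10¹³ m³/s².
r = 8613 km = 8.613×10⁶ m.
Kepler's third law: T = 2π√(r³/μ) = 2π√((8.613×10⁶)³ / 4.283×10¹³).
r³/μ = 1.492×10⁷ s², so T = 2π × 3.863×10³ = 2.427×10⁴ s.
Converting: 2.427×10⁴ s ÷ 60.00 = 404.5 min.

T ≈ 404 min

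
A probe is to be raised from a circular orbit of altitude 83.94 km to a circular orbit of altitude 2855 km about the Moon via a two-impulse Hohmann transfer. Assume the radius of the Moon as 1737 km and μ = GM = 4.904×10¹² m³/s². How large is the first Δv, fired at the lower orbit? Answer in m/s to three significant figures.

r₁ = 1737 + 83.94 = 1820.9 km = 1.8209×10⁶ m.
r₂ = 1737 + 2855 = 4592.0 km = 4.5920×10⁶ m.
Transfer ellipse a_t = (r₁ + r₂)/2 = 3.206×10⁶ m.
At r₁: circular v_c1 = √(μ/r₁) = 1641 m/s; transfer-perilune v_p = √[μ(2/r₁ − 1/a_t)] = 1964 m/s.
Δv₁ = v_p − v_c1 = 322.8 m/s.

Δv ≈ 323 m/s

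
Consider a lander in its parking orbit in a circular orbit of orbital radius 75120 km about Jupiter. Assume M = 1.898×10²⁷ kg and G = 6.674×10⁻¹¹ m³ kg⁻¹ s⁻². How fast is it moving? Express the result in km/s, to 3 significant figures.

v ≈ 41.1 km/s

μ = GM = 6.674×10⁻¹¹ × 1.898×10²⁷ = 1.267×10¹⁷ m³/s².
r = 75120 km = 7.512×10⁷ m.
For a circular orbit v = √(μ/r) = √(1.267×10¹⁷ / 7.512×10⁷) = √(1.686×10⁹) = 41060 m/s.
That is 41.06 km/s.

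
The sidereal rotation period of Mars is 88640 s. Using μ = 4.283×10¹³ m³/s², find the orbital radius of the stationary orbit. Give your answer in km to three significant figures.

A synchronous orbit has period T, so by Kepler's third law a = (μT²/4π²)^(1/3).
μT²/4π² = 4.283×10¹³ × (8.864×10⁴)² / 39.48 = 8.524×10²¹ m³.
a = 2.043×10⁷ m = 20428 km.

r_sync ≈ 20400 km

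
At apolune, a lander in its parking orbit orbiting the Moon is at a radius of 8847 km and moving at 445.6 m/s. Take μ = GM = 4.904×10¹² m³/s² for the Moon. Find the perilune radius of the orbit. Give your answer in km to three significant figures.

perilune radius ≈ 1930 km

r_a = 8.847×10⁶ m.
Specific energy ε = v²/2 − μ/r = -4.550×10⁵ J/kg, so a = −μ/(2ε) = 5.389×10⁶ m.
The apsides satisfy r_p + r_a = 2a, so the perilune radius is 2a − r_a = 1.930×10⁶ m = 1930.3 km.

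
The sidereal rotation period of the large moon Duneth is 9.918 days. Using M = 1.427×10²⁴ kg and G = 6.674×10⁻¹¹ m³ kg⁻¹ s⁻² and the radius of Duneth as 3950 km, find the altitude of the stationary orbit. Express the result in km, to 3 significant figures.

h_sync ≈ 1.17×10⁵ km

μ = GM = 6.674×10⁻¹¹ × 1.427×10²⁴ = 9.524×10¹³ m³/s².
T = 9.918 days = 8.569×10⁵ s.
A synchronous orbit has period T, so by Kepler's third law a = (μT²/4π²)^(1/3).
μT²/4π² = 9.524×10¹³ × (8.569×10⁵)² / 39.48 = 1.771×10²⁴ m³.
a = 1.210×10⁸ m = 1.2100×10⁵ km.
Altitude h = a − R = 1.2100×10⁵ − 3950 = 1.1705×10⁵ km.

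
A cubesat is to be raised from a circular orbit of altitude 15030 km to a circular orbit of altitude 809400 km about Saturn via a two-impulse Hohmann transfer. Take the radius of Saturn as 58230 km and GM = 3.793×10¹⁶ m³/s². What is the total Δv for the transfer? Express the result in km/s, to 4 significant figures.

r₁ = 58230 + 15030 = 73260 km = 7.3260×10⁷ m.
r₂ = 58230 + 809400 = 867630 km = 8.6763×10⁸ m.
Transfer ellipse a_t = (r₁ + r₂)/2 = 4.704×10⁸ m.
At r₁: circular v_c1 = √(μ/r₁) = 22750 m/s; transfer-perikrone v_p = √[μ(2/r₁ − 1/a_t)] = 30900 m/s.
Δv₁ = v_p − v_c1 = 8147 m/s.
At r₂: circular v_c2 = √(μ/r₂) = 6612 m/s; transfer-apokrone v_a = √[μ(2/r₂ − 1/a_t)] = 2609 m/s.
Δv₂ = v_c2 − v_a = 4003 m/s.
Total Δv = Δv₁ + Δv₂ = 12150 m/s = 12.15 km/s.

Δv_total ≈ 12.15 km/s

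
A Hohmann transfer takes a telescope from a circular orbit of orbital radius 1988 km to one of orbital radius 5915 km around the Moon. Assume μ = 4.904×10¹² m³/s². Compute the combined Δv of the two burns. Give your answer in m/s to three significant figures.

Δv_total ≈ 616 m/s

r₁ = 1988 km = 1.988×10⁶ m.
r₂ = 5915 km = 5.915×10⁶ m.
Transfer ellipse a_t = (r₁ + r₂)/2 = 3.952×10⁶ m.
At r₁: circular v_c1 = √(μ/r₁) = 1571 m/s; transfer-perilune v_p = √[μ(2/r₁ − 1/a_t)] = 1922 m/s.
Δv₁ = v_p − v_c1 = 351.0 m/s.
At r₂: circular v_c2 = √(μ/r₂) = 910.5 m/s; transfer-apolune v_a = √[μ(2/r₂ − 1/a_t)] = 645.8 m/s.
Δv₂ = v_c2 − v_a = 264.7 m/s.
Total Δv = Δv₁ + Δv₂ = 615.7 m/s.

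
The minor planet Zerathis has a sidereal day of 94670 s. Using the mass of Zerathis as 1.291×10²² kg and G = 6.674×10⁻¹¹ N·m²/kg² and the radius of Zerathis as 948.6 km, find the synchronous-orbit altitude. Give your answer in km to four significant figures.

μ = GM = 6.674×10⁻¹¹ × 1.291×10²² = 8.616×10¹¹ m³/s².
A synchronous orbit has period T, so by Kepler's third law a = (μT²/4π²)^(1/3).
μT²/4π² = 8.616×10¹¹ × (9.467×10⁴)² / 39.48 = 1.956×10²⁰ m³.
a = 5.805×10⁶ m = 5804.9 km.
Altitude h = a − R = 5804.9 − 948.6 = 4856.3 km.

h_sync ≈ 4856 km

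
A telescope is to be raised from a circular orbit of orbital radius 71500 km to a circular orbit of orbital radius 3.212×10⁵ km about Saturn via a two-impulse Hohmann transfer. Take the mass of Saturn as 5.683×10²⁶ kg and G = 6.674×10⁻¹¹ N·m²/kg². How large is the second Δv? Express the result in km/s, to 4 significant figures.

Δv ≈ 4.309 km/s

μ = GM = 6.674×10⁻¹¹ × 5.683×10²⁶ = 3.793×10¹⁶ m³/s².
r₁ = 71500 km = 7.150×10⁷ m.
r₂ = 3.212×10⁵ km = 3.212×10⁸ m.
Transfer ellipse a_t = (r₁ + r₂)/2 = 1.964×10⁸ m.
At r₁: circular v_c1 = √(μ/r₁) = 23030 m/s; transfer-perikrone v_p = √[μ(2/r₁ − 1/a_t)] = 29460 m/s.
At r₂: circular v_c2 = √(μ/r₂) = 10870 m/s; transfer-apokrone v_a = √[μ(2/r₂ − 1/a_t)] = 6557 m/s.
Δv₂ = v_c2 − v_a = 4309 m/s.
= 4.309 km/s.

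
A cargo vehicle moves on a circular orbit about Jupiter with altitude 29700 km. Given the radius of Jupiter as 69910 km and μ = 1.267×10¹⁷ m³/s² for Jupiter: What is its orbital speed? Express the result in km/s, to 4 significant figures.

v ≈ 35.66 km/s

r = 69910 + 29700 = 99610 km = 9.9610×10⁷ m.
For a circular orbit v = √(μ/r) = √(1.267×10¹⁷ / 9.961×10⁷) = √(1.272×10⁹) = 35660 m/s.
That is 35.66 km/s.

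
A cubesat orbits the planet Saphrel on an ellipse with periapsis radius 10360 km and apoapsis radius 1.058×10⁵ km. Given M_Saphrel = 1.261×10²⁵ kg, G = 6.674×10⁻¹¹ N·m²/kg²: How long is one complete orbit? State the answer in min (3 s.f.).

T ≈ 1600 min

μ = GM = 6.674×10⁻¹¹ × 1.261×10²⁵ = 8.416×10¹⁴ m³/s².
Semi-major axis a = (r_p + r_a)/2 = (10360 + 1.0580×10⁵)/2 = 58080 km = 5.808×10⁷ m.
By Kepler's third law T = 2π√(a³/μ) = 2π × 1.526×10⁴ = 9.587×10⁴ s.
= 1598 min.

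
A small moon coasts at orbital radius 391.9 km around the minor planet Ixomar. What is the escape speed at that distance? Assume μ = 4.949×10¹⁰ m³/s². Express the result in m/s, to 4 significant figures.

v_esc ≈ 502.6 m/s

r = 391.9 km = 3.919×10⁵ m.
Escape speed v_esc = √(2μ/r) = √(2 × 4.949×10¹⁰ / 3.919×10⁵) = √(2.526×10⁵) = 502.6 m/s.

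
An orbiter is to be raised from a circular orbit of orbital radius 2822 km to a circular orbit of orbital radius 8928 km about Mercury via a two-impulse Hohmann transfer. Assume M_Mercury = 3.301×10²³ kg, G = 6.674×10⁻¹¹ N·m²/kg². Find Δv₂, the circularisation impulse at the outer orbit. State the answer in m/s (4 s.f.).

Δv ≈ 482.2 m/s

μ = GM = 6.674×10⁻¹¹ × 3.301×10²³ = 2.203×10¹³ m³/s².
r₁ = 2822 km = 2.822×10⁶ m.
r₂ = 8928 km = 8.928×10⁶ m.
Transfer ellipse a_t = (r₁ + r₂)/2 = 5.875×10⁶ m.
At r₁: circular v_c1 = √(μ/r₁) = 2794 m/s; transfer-periherm v_p = √[μ(2/r₁ − 1/a_t)] = 3444 m/s.
At r₂: circular v_c2 = √(μ/r₂) = 1571 m/s; transfer-apoherm v_a = √[μ(2/r₂ − 1/a_t)] = 1089 m/s.
Δv₂ = v_c2 − v_a = 482.2 m/s.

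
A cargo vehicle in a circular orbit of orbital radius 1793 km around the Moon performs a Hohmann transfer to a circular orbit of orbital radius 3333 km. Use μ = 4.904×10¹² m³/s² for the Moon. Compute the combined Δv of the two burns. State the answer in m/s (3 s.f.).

Δv_total ≈ 431 m/s

r₁ = 1793 km = 1.793×10⁶ m.
r₂ = 3333 km = 3.333×10⁶ m.
Transfer ellipse a_t = (r₁ + r₂)/2 = 2.563×10⁶ m.
At r₁: circular v_c1 = √(μ/r₁) = 1654 m/s; transfer-perilune v_p = √[μ(2/r₁ − 1/a_t)] = 1886 m/s.
Δv₁ = v_p − v_c1 = 232.1 m/s.
At r₂: circular v_c2 = √(μ/r₂) = 1213 m/s; transfer-apolune v_a = √[μ(2/r₂ − 1/a_t)] = 1015 m/s.
Δv₂ = v_c2 − v_a = 198.4 m/s.
Total Δv = Δv₁ + Δv₂ = 430.6 m/s.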